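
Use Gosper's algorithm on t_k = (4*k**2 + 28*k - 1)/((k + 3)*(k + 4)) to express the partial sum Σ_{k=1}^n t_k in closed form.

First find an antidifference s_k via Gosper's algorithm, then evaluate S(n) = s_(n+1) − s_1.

S(n) = n*(16*n + 15)/(4*(n + 4))

t_(k+1)/t_k = (k + 3)*(28*k + 4*(k + 1)**2 + 27)/((k + 5)*(4*k**2 + 28*k - 1)).
A = k + 3, B = k + 5, C = k**2 + 7*k - 1/4.
Need (k + 3)·f(k+1) − (k + 4)·f(k) = k**2 + 7*k - 1/4.
d = 2 from the (1,1,2) case.
Coefficient equations give f(k) = k*(12*k - 13)/12.
Then R = B(k−1)f/C = k*(k + 4)*(12*k - 13)/(3*(4*k**2 + 28*k - 1)), so s_k = R(k)·t_k = k*(12*k - 13)/(3*(k + 3)).
Check: Δs_k = (4*k**2 + 28*k - 1)/(k**2 + 7*k + 12). ✓
Telescope: S(n) = s_(n+1) − s_(1) = (12*n**2 + 11*n - 1)/(3*(n + 4)) − (-1/12) = n*(16*n + 15)/(4*(n + 4)).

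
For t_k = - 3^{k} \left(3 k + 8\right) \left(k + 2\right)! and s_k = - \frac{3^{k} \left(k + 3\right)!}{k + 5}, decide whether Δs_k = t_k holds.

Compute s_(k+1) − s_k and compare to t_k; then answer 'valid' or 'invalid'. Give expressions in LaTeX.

Invalid: residual \frac{2 \cdot 3^{k} \left(3 k^{2} + 23 k + 39\right) \left(k + 2\right)!}{\left(k + 5\right) \left(k + 6\right)} ≠ 0.

s_(k+1) = -3**(k + 1)*factorial(k + 4)/(k + 6)
s_(k+1) − s_k = -3**k*(3*k**2 + 26*k + 54)*factorial(k + 3)/((k + 5)*(k + 6))
(s_(k+1) − s_k) − t_k = 2*3**k*(3*k**2 + 23*k + 39)*factorial(k + 2)/((k + 5)*(k + 6))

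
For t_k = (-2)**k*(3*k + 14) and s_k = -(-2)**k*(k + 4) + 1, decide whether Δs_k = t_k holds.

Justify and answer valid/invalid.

valid; difference matches t_k

s_(k+1) = 2*(-2)**k*(k + 5) + 1
s_(k+1) − s_k = (-2)**k*(3*k + 14)
(s_(k+1) − s_k) − t_k = 0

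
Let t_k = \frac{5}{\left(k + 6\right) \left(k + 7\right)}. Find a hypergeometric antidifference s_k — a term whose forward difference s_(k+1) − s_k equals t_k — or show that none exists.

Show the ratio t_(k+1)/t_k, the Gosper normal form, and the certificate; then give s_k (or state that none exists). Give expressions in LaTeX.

r(k) = (k + 6)/(k + 8) after simplifying.
Gosper form: A/B · C(k+1)/C(k) with A=k + 6, B=k + 8, C=1.
Solve (k + 6)·f(k+1) − (k + 7)·f(k) = 1.
Bound: deg f ≤ 1.
Solve for f: f(k) = k/6 (degree 1 ≤ 1).
R(k) = B(k−1)·f(k)/C(k) = k*(k + 7)/6; s_k = R·t_k = 5*k/(6*(k + 6)).
Verify: 5/(k**2 + 13*k + 42) matches t_k.

s_k = \frac{5 k}{6 \left(k + 6\right)}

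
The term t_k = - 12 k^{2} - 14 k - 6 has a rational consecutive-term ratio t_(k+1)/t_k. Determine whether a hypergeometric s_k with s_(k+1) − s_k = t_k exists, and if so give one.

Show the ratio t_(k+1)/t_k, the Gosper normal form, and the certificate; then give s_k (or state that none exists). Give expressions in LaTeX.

r(k) = (6*k**2 + 19*k + 16)/(6*k**2 + 7*k + 3) after simplifying.
A = 1, B = 1, C = k**2 + 7*k/6 + 1/2.
Solve (1)·f(k+1) − (1)·f(k) = k**2 + 7*k/6 + 1/2.
deg f ≤ 3 (via 0,0,2).
Match coefficients ⇒ f(k) = k*(4*k**2 + k + 1)/12.
Get s_k = R·t_k = k*(-4*k**2 - k - 1) with R(k) = B(k−1)f(k)/C(k) = k*(4*k**2 + k + 1)/(2*(6*k**2 + 7*k + 3)).
Δs = -12*k**2 - 14*k - 6, as required.

s_k = k \left(- 4 k^{2} - k - 1\right)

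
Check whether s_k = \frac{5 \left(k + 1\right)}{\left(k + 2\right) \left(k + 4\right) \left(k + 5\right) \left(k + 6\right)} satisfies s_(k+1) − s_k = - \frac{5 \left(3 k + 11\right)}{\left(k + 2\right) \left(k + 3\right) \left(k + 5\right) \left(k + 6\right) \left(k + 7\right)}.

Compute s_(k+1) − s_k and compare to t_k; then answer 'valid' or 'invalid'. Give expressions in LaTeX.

s_(k+1) = 5*(k + 2)/((k + 3)*(k + 5)*(k + 6)*(k + 7))
s_(k+1) − s_k = 5*(-3*k**2 - 11*k - 5)/(k**6 + 27*k**5 + 295*k**4 + 1665*k**3 + 5104*k**2 + 8028*k + 5040)
(s_(k+1) − s_k) − t_k = 15*(4*k + 13)/(k**6 + 27*k**5 + 295*k**4 + 1665*k**3 + 5104*k**2 + 8028*k + 5040)

Invalid: residual \frac{15 \left(4 k + 13\right)}{k^{6} + 27 k^{5} + 295 k^{4} + 1665 k^{3} + 5104 k^{2} + 8028 k + 5040} ≠ 0.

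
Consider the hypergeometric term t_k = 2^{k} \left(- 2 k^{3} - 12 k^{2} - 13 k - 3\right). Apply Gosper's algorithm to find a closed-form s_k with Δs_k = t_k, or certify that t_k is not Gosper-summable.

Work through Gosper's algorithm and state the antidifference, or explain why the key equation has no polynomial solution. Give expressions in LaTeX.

Ratio r(k) = 2*(2*k**3 + 18*k**2 + 43*k + 30)/(2*k**3 + 12*k**2 + 13*k + 3).
Take A(k)=2, B(k)=1, C(k)=k**3 + 6*k**2 + 13*k/2 + 3/2.
Solve (2)·f(k+1) − (1)·f(k) = k**3 + 6*k**2 + 13*k/2 + 3/2.
From deg A=0, deg B=0, deg C=3: d=3.
Solving with deg f ≤ 3: f(k) = (k - 1)*(2*k**2 + 2*k + 3)/2.
Get s_k = R·t_k = 2**k*(-2*k**3 - k + 3) with R(k) = B(k−1)f(k)/C(k) = (k - 1)*(2*k**2 + 2*k + 3)/((k + 1)*(2*k**2 + 10*k + 3)).
Verify: 2**k*(2*k**3 - k - 4*(k + 1)**3 + 1) matches t_k.

s_k = 2^{k} \left(- 2 k^{3} - k + 3\right)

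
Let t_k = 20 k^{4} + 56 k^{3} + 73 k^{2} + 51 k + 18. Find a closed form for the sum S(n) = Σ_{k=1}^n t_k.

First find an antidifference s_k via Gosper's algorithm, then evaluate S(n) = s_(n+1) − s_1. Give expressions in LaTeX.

S(n) = n \left(4 n^{4} + 24 n^{3} + 59 n^{2} + 76 n + 55\right)

Step 1: r(k) = (20*k**4 + 136*k**3 + 361*k**2 + 445*k + 218)/(20*k**4 + 56*k**3 + 73*k**2 + 51*k + 18).
A = 1, B = 1, C = k**4 + 14*k**3/5 + 73*k**2/20 + 51*k/20 + 9/10.
Set up (1)·f(k+1) − (1)·f(k) − (k**4 + 14*k**3/5 + 73*k**2/20 + 51*k/20 + 9/10) = 0.
deg f ≤ 5 (via 0,0,4).
Match coefficients ⇒ f(k) = k*(4*k**4 + 4*k**3 + 3*k**2 + 3*k + 4)/20.
Get s_k = R·t_k = k*(4*k**4 + 4*k**3 + 3*k**2 + 3*k + 4) with R(k) = B(k−1)f(k)/C(k) = k*(4*k**4 + 4*k**3 + 3*k**2 + 3*k + 4)/(20*k**4 + 56*k**3 + 73*k**2 + 51*k + 18).
s_(k+1) − s_k = 20*k**4 + 56*k**3 + 73*k**2 + 51*k + 18 = t_k.
Evaluate: s_(n+1) = 4*n**5 + 24*n**4 + 59*n**3 + 76*n**2 + 55*n + 18; subtract s_(1) = 18 ⇒ S(n) = n*(4*n**4 + 24*n**3 + 59*n**2 + 76*n + 55).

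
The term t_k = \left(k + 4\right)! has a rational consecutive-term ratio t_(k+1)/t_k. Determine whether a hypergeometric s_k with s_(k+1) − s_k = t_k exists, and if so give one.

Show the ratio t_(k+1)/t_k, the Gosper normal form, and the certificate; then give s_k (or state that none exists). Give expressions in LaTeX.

none — t_k is not Gosper-summable

r(k) = k + 5 after simplifying.
Take A(k)=k + 5, B(k)=1, C(k)=1.
Key eq: (k + 5)·f(k+1) = (1)·f(k) + (1).
Bound: deg f ≤ -1.
Negative degree bound (-1): no f exists, t_k not Gosper-summable.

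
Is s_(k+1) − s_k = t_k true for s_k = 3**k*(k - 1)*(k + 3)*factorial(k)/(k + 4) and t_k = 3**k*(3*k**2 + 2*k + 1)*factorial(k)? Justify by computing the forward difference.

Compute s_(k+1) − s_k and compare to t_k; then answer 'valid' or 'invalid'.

s_(k+1) = 3**(k + 1)*k*(k + 4)*factorial(k + 1)/(k + 5)
s_(k+1) − s_k = 3**k*(3*k**4 + 26*k**3 + 65*k**2 + 41*k + 15)*factorial(k)/((k + 4)*(k + 5))
(s_(k+1) − s_k) − t_k = -3**k*(3*k**3 + 14*k**2 + 8*k + 5)*factorial(k)/((k + 4)*(k + 5))

Invalid: residual -3**k*(3*k**3 + 14*k**2 + 8*k + 5)*factorial(k)/((k + 4)*(k + 5)) ≠ 0.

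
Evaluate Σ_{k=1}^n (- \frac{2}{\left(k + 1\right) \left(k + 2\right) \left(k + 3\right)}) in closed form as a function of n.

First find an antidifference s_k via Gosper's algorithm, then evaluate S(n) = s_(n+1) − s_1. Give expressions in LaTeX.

Compute t_(k+1)/t_k: get (k + 1)/(k + 4).
Gosper form: A/B · C(k+1)/C(k) with A=k + 1, B=k + 4, C=1.
Key eq: (k + 1)·f(k+1) = (k + 3)·f(k) + (1).
Degrees (1,1,0) ⇒ d ≤ 2.
Match coefficients ⇒ f(k) = k*(k + 3)/4.
Certificate R = B(k−1)f/C = k*(k + 3)**2/4 gives s_k = k*(-k - 3)/(2*(k + 1)*(k + 2)).
Δs = -2/(k**3 + 6*k**2 + 11*k + 6), as required.
s_(n+1) = (-n**2 - 5*n - 4)/(2*(n**2 + 5*n + 6)) and s_(1) = -1/3, so S(n) = n*(-n - 5)/(6*(n**2 + 5*n + 6)).

S(n) = \frac{n \left(- n - 5\right)}{6 \left(n^{2} + 5 n + 6\right)}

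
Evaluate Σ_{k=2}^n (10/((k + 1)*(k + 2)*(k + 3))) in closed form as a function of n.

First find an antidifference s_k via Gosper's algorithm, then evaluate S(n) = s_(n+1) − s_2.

S(n) = 5*(n**2 + 5*n - 6)/(12*(n**2 + 5*n + 6))

r(k) = (k + 1)/(k + 4) after simplifying.
Gosper form: A/B · C(k+1)/C(k) with A=k + 1, B=k + 4, C=1.
Set up (k + 1)·f(k+1) − (k + 3)·f(k) − (1) = 0.
From deg A=1, deg B=1, deg C=0: d=2.
Solving with deg f ≤ 2: f(k) = k*(k + 3)/4.
Certificate R = B(k−1)f/C = k*(k + 3)**2/4 gives s_k = 5*k*(k + 3)/(2*(k + 1)*(k + 2)).
s_(k+1) − s_k = 10/(k**3 + 6*k**2 + 11*k + 6) = t_k.
Σ_(k=2)^n t_k = s_(n+1) − s_(2) = (5*(n**2 + 5*n + 4)/(2*(n**2 + 5*n + 6))) − (25/12), i.e. 5*(n**2 + 5*n - 6)/(12*(n**2 + 5*n + 6)).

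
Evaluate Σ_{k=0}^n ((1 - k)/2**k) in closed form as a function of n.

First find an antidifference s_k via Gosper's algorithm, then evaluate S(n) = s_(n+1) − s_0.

t_(k+1)/t_k = k/(2*(k - 1)).
A = 1/2, B = 1, C = k - 1.
Need (1/2)·f(k+1) − (1)·f(k) = k - 1.
Degrees (0,0,1) ⇒ d ≤ 1.
Coefficient equations give f(k) = -2*k.
Certificate R = B(k−1)f/C = -2*k/(k - 1) gives s_k = 2**(1 - k)*k.
Check: Δs_k = (1 - k)/2**k. ✓
Evaluate: s_(n+1) = (n + 1)/2**n; subtract s_(0) = 0 ⇒ S(n) = (n + 1)/2**n.

S(n) = (n + 1)/2**n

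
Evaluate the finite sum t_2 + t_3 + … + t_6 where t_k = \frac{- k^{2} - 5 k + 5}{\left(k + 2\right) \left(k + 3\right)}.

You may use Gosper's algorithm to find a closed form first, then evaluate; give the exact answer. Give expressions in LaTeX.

Σ = -125/36

Ratio r(k) = (k + 2)*(5*k + (k + 1)**2)/((k + 4)*(k**2 + 5*k - 5)).
Factor: A=k + 2; B=k + 4; C=k**2 + 5*k - 5.
Solve (k + 2)·f(k+1) − (k + 3)·f(k) = k**2 + 5*k - 5.
deg f ≤ 2 (via 1,1,2).
Solve for f: f(k) = k*(2*k - 7)/2 (degree 2 ≤ 2).
Get s_k = R·t_k = k*(7 - 2*k)/(2*(k + 2)) with R(k) = B(k−1)f(k)/C(k) = k*(k + 3)*(2*k - 7)/(2*(k**2 + 5*k - 5)).
Δs = (-k**2 - 5*k + 5)/(k**2 + 5*k + 6), as required.
Telescoping: Σ = s_(7) − s_(2) = -49/18 − (3/4) = -125/36.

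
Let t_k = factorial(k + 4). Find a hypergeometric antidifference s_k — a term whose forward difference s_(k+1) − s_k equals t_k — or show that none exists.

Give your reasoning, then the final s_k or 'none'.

Compute t_(k+1)/t_k: get k + 5.
Gosper form: A/B · C(k+1)/C(k) with A=k + 5, B=1, C=1.
f must satisfy (k + 5)·f(k+1) − (1)·f(k) = 1.
Degrees (1,0,0) ⇒ d ≤ -1.
Negative degree bound (-1): no f exists, t_k not Gosper-summable.

not Gosper-summable; s_k does not exist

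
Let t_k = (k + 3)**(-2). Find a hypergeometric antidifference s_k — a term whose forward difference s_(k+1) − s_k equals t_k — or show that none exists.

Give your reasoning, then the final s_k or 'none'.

t_(k+1)/t_k = (k + 3)**2/(k + 4)**2.
Take A(k)=k**2 + 6*k + 9, B(k)=k**2 + 8*k + 16, C(k)=1.
f must satisfy (k**2 + 6*k + 9)·f(k+1) − (k**2 + 6*k + 9)·f(k) = 1.
deg f ≤ 0 (via 2,2,0).
f = c0 ⇒ A·f(k+1) − B(k−1)·f(k) − C = -1. The system {-1 = 0} is inconsistent; no antidifference.

none — t_k is not Gosper-summable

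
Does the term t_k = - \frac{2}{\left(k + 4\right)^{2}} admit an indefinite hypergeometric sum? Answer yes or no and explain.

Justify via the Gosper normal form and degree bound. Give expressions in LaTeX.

Ratio r(k) = (k + 4)**2/(k + 5)**2.
So A=k**2 + 8*k + 16 and B=k**2 + 10*k + 25, with C=1.
Key eq: (k**2 + 8*k + 16)·f(k+1) = (k**2 + 8*k + 16)·f(k) + (1).
Degrees (2,2,0) ⇒ d ≤ 0.
Write f(k) = c0. Then LHS − RHS = -1, requiring -1 = 0: contradictory. No certificate.

No — key equation has no polynomial f.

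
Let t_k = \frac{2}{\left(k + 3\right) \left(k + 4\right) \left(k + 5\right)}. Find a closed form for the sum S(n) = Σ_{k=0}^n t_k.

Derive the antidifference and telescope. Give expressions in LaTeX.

S(n) = \frac{n^{2} + 9 n + 8}{12 \left(n^{2} + 9 n + 20\right)}

Step 1: r(k) = (k + 3)/(k + 6).
Gosper form: A/B · C(k+1)/C(k) with A=k + 3, B=k + 6, C=1.
Set up (k + 3)·f(k+1) − (k + 5)·f(k) − (1) = 0.
deg f ≤ 2 (via 1,1,0).
Solving with deg f ≤ 2: f(k) = k*(k + 7)/24.
Get s_k = R·t_k = k*(k + 7)/(12*(k + 3)*(k + 4)) with R(k) = B(k−1)f(k)/C(k) = k*(k + 5)*(k + 7)/24.
Δs = 2/(k**3 + 12*k**2 + 47*k + 60), as required.
Evaluate: s_(n+1) = (n**2 + 9*n + 8)/(12*(n**2 + 9*n + 20)); subtract s_(0) = 0 ⇒ S(n) = (n**2 + 9*n + 8)/(12*(n**2 + 9*n + 20)).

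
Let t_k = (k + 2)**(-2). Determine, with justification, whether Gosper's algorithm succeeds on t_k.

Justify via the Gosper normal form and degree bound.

No; the coefficient equations for f are inconsistent.

Ratio r(k) = (k + 2)**2/(k + 3)**2.
Normal form (A,B,C) = (k**2 + 4*k + 4, k**2 + 6*k + 9, 1).
Set up (k**2 + 4*k + 4)·f(k+1) − (k**2 + 4*k + 4)·f(k) − (1) = 0.
From deg A=2, deg B=2, deg C=0: d=0.
f = c0 ⇒ A·f(k+1) − B(k−1)·f(k) − C = -1. The system {-1 = 0} is inconsistent; no antidifference.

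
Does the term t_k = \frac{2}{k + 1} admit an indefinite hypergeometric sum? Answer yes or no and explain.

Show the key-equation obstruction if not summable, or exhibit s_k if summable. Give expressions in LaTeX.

No; the coefficient equations for f are inconsistent.

t_(k+1)/t_k = (k + 1)/(k + 2).
Take A(k)=k + 1, B(k)=k + 2, C(k)=1.
Key eq: (k + 1)·f(k+1) = (k + 1)·f(k) + (1).
Bound: deg f ≤ 0.
Generic f = c0 gives residual -1; -1 = 0 cannot hold, so t_k is not Gosper-summable.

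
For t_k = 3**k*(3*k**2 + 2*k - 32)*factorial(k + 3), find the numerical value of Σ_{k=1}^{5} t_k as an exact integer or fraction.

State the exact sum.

Compute t_(k+1)/t_k: get 3*(3*k**3 + 20*k**2 + 5*k - 108)/(3*k**2 + 2*k - 32).
A = 3*k + 12, B = 1, C = k**2 + 2*k/3 - 32/3.
Key eq: (3*k + 12)·f(k+1) = (1)·f(k) + (k**2 + 2*k/3 - 32/3).
Bound: deg f ≤ 1.
Solve for f: f(k) = (k - 4)/3 (degree 1 ≤ 1).
So s_k = (B(k−1)f/C)·t_k = ((k - 4)/(3*k**2 + 2*k - 32))·t_k = 3**k*(k - 4)*factorial(k + 3).
Check: Δs_k = 3**k*(3*k**2 + 2*k - 32)*factorial(k + 3). ✓
Evaluate s at k=6 and k=1: 529079040 and -216; difference 529079256.

Σ = 529079256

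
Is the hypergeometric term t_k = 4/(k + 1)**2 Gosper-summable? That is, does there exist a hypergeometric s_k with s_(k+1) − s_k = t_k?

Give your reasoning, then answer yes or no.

No. Not Gosper-summable.

Ratio r(k) = (k + 1)**2/(k + 2)**2.
Normal form (A,B,C) = (k**2 + 2*k + 1, k**2 + 4*k + 4, 1).
Need (k**2 + 2*k + 1)·f(k+1) − (k**2 + 2*k + 1)·f(k) = 1.
From deg A=2, deg B=2, deg C=0: d=0.
Write f(k) = c0. Then LHS − RHS = -1, requiring -1 = 0: contradictory. No certificate.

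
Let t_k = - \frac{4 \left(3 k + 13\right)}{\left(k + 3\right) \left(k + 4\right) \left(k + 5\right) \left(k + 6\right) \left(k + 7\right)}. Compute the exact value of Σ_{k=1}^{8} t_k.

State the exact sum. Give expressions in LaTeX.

r(k) = (k + 3)*(3*k + 16)/((k + 8)*(3*k + 13)) after simplifying.
Gosper form: A/B · C(k+1)/C(k) with A=k + 3, B=k + 8, C=k + 13/3.
Key eq: (k + 3)·f(k+1) = (k + 7)·f(k) + (k + 13/3).
deg f ≤ 4 (via 1,1,1).
Coefficient equations give f(k) = k*(k + 4)*(k**2 + 14*k + 63)/270.
Certificate R = B(k−1)f/C = k*(k + 4)*(k + 7)*(k**2 + 14*k + 63)/(90*(3*k + 13)) gives s_k = 2*k*(-k**2 - 14*k - 63)/(45*(k**3 + 14*k**2 + 63*k + 90)).
s_(k+1) − s_k = 4*(-3*k - 13)/(k**5 + 25*k**4 + 245*k**3 + 1175*k**2 + 2754*k + 2520) = t_k.
Evaluate s at k=9 and k=1: -3/70 and -13/630; difference -1/45.

Σ = -1/45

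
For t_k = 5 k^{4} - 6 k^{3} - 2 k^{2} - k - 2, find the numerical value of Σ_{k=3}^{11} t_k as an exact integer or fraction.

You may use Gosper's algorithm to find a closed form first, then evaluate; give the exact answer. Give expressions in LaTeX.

Σ = 172620

Step 1: r(k) = (5*k**4 + 14*k**3 + 10*k**2 - 3*k - 6)/(5*k**4 - 6*k**3 - 2*k**2 - k - 2).
Take A(k)=1, B(k)=1, C(k)=k**4 - 6*k**3/5 - 2*k**2/5 - k/5 - 2/5.
Set up (1)·f(k+1) − (1)·f(k) − (k**4 - 6*k**3/5 - 2*k**2/5 - k/5 - 2/5) = 0.
Degrees (0,0,4) ⇒ d ≤ 5.
Solve for f: f(k) = k*(k**4 - 4*k**3 + 4*k**2 - k - 2)/5 (degree 5 ≤ 5).
Get s_k = R·t_k = k*(k**4 - 4*k**3 + 4*k**2 - k - 2) with R(k) = B(k−1)f(k)/C(k) = k*(k**4 - 4*k**3 + 4*k**2 - k - 2)/((k**2 - k - 1)*(5*k**2 - k + 2)).
Δs = 5*k**4 - 6*k**3 - 2*k**2 - k - 2, as required.
Telescoping: Σ = s_(12) − s_(3) = 172632 − (12) = 172620.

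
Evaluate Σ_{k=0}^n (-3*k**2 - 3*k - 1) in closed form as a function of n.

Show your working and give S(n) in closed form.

Compute t_(k+1)/t_k: get (3*k**2 + 9*k + 7)/(3*k**2 + 3*k + 1).
Factor: A=1; B=1; C=k**2 + k + 1/3.
Solve (1)·f(k+1) − (1)·f(k) = k**2 + k + 1/3.
Bound: deg f ≤ 3.
Coefficient equations give f(k) = k**3/3.
Get s_k = R·t_k = -k**3 with R(k) = B(k−1)f(k)/C(k) = k**3/(3*k**2 + 3*k + 1).
s_(k+1) − s_k = k**3 - (k + 1)**3 = t_k.
s_(n+1) = -n**3 - 3*n**2 - 3*n - 1 and s_(0) = 0, so S(n) = -n**3 - 3*n**2 - 3*n - 1.

S(n) = -n**3 - 3*n**2 - 3*n - 1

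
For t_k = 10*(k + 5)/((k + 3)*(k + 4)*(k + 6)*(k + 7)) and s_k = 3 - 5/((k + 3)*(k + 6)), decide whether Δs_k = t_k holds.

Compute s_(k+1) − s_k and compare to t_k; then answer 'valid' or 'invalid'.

s_(k+1) = 3 - 5/((k + 4)*(k + 7))
s_(k+1) − s_k = 10*(k + 5)/(k**4 + 20*k**3 + 145*k**2 + 450*k + 504)
(s_(k+1) − s_k) − t_k = 0

valid; difference matches t_k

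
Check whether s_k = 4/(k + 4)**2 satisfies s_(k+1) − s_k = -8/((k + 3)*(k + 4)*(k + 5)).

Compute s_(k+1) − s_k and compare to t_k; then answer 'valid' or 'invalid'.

s_(k+1) = 4/(k + 5)**2
s_(k+1) − s_k = 4/(k + 5)**2 - 4/(k + 4)**2
(s_(k+1) − s_k) − t_k = 4*(3*k + 13)/(k**5 + 21*k**4 + 175*k**3 + 723*k**2 + 1480*k + 1200)

Invalid: residual 4*(3*k + 13)/(k**5 + 21*k**4 + 175*k**3 + 723*k**2 + 1480*k + 1200) ≠ 0.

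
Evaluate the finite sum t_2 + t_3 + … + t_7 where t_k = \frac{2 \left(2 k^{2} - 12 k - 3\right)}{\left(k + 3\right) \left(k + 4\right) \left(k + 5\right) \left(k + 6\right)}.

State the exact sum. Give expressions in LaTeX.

Σ = -233/5005

Ratio r(k) = (k + 3)*(12*k - 2*(k + 1)**2 + 15)/((k + 7)*(-2*k**2 + 12*k + 3)).
A = k + 3, B = k + 7, C = k**2 - 6*k - 3/2.
Need (k + 3)·f(k+1) − (k + 6)·f(k) = k**2 - 6*k - 3/2.
Degrees (1,1,2) ⇒ d ≤ 3.
A polynomial solution: f(k) = k*(k**2 - 48*k + 17)/60.
R(k) = B(k−1)·f(k)/C(k) = k*(k + 6)*(k**2 - 48*k + 17)/(30*(2*k**2 - 12*k - 3)); s_k = R·t_k = k*(k**2 - 48*k + 17)/(15*(k + 3)*(k + 4)*(k + 5)).
Check: Δs_k = 2*(2*k**2 - 12*k - 3)/(k**4 + 18*k**3 + 119*k**2 + 342*k + 360). ✓
Evaluate s at k=8 and k=2: -202/2145 and -1/21; difference -233/5005.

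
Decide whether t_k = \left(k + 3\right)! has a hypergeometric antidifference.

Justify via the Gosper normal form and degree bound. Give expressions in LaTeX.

Ratio r(k) = k + 4.
Factor: A=k + 4; B=1; C=1.
Key eq: (k + 4)·f(k+1) = (1)·f(k) + (1).
d = -1 from the (1,0,0) case.
deg f ≤ -1 is impossible — no certificate.

No — key equation has no polynomial f.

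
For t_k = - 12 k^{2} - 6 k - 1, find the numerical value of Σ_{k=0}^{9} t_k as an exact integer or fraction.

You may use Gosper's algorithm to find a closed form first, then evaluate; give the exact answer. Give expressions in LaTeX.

r(k) = (12*k**2 + 30*k + 19)/(12*k**2 + 6*k + 1) after simplifying.
So A=1 and B=1, with C=k**2 + k/2 + 1/12.
Solve (1)·f(k+1) − (1)·f(k) = k**2 + k/2 + 1/12.
d = 3 from the (0,0,2) case.
Solving with deg f ≤ 3: f(k) = k**2*(4*k - 3)/12.
R(k) = B(k−1)·f(k)/C(k) = k**2*(4*k - 3)/(12*k**2 + 6*k + 1); s_k = R·t_k = k**2*(3 - 4*k).
Δs = -12*k**2 - 6*k - 1, as required.
Σ_(k=0)^(9) t_k = s_(10) − s_(0) = -3700 − (0) = -3700.

Σ = -3700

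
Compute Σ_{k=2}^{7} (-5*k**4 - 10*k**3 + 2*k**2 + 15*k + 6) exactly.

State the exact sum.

Σ = -30486

Step 1: r(k) = (5*k**4 + 30*k**3 + 58*k**2 + 31*k - 8)/(5*k**4 + 10*k**3 - 2*k**2 - 15*k - 6).
Gosper form: A/B · C(k+1)/C(k) with A=1, B=1, C=k**4 + 2*k**3 - 2*k**2/5 - 3*k - 6/5.
Need (1)·f(k+1) − (1)·f(k) = k**4 + 2*k**3 - 2*k**2/5 - 3*k - 6/5.
Degrees (0,0,4) ⇒ d ≤ 5.
Coefficient equations give f(k) = k*(k**4 - 4*k**2 - 4*k + 1)/5.
R(k) = B(k−1)·f(k)/C(k) = k*(k**4 - 4*k**2 - 4*k + 1)/(5*k**4 + 10*k**3 - 2*k**2 - 15*k - 6); s_k = R·t_k = k*(-k**4 + 4*k**2 + 4*k - 1).
Verify: -5*k**4 - 10*k**3 + 2*k**2 + 15*k + 6 matches t_k.
Evaluate s at k=8 and k=2: -30472 and 14; difference -30486.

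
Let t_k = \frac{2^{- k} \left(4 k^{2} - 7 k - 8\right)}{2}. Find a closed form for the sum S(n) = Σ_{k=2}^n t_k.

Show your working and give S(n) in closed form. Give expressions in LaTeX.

The ratio is (4*k**2 + k - 11)/(2*(4*k**2 - 7*k - 8)).
So A=1/2 and B=1, with C=k**2 - 7*k/4 - 2.
Set up (1/2)·f(k+1) − (1)·f(k) − (k**2 - 7*k/4 - 2) = 0.
deg f ≤ 2 (via 0,0,2).
Coefficient equations give f(k) = -(k + 1)*(4*k - 3)/2.
Then R = B(k−1)f/C = -2*(k + 1)*(4*k - 3)/(4*k**2 - 7*k - 8), so s_k = R(k)·t_k = (-4*k**2 - k + 3)/2**k.
Δs = (4*k**2 - 7*k - 8)/(2*2**k), as required.
s_(n+1) = 2**(-n - 1)*(-4*n**2 - 9*n - 2) and s_(2) = -15/4, so S(n) = 2**(-n - 2)*(15*2**n - 8*n**2 - 18*n - 4).

S(n) = 2^{- n - 2} \left(15 \cdot 2^{n} - 8 n^{2} - 18 n - 4\right)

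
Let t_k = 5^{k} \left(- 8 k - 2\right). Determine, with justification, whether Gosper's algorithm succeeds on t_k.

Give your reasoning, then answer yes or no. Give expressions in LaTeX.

t_(k+1)/t_k = 5*(4*k + 5)/(4*k + 1).
A = 5, B = 1, C = k + 1/4.
Solve (5)·f(k+1) − (1)·f(k) = k + 1/4.
Degrees (0,0,1) ⇒ d ≤ 1.
Coefficient equations give f(k) = (k - 1)/4.
So s_k = (B(k−1)f/C)·t_k = ((k - 1)/(4*k + 1))·t_k = 2*5**k*(1 - k).
s_(k+1) − s_k = 5**k*(-8*k - 2) = t_k.

Yes. s_k = 2 \cdot 5^{k} \left(1 - k\right).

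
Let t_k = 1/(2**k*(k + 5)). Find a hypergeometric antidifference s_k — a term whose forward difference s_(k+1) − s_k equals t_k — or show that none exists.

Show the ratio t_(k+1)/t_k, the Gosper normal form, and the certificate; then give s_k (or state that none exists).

not Gosper-summable; s_k does not exist

t_(k+1)/t_k = (k + 5)/(2*(k + 6)).
Take A(k)=k/2 + 5/2, B(k)=k + 6, C(k)=1.
f must satisfy (k/2 + 5/2)·f(k+1) − (k + 5)·f(k) = 1.
d = -1 from the (1,1,0) case.
deg f ≤ -1 is impossible — no certificate.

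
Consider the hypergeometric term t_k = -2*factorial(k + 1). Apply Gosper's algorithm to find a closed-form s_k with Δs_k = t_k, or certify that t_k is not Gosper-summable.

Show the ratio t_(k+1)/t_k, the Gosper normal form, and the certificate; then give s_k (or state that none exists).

r(k) = k + 2 after simplifying.
Gosper form: A/B · C(k+1)/C(k) with A=k + 2, B=1, C=1.
f must satisfy (k + 2)·f(k+1) − (1)·f(k) = 1.
d = -1 from the (1,0,0) case.
Bound -1 < 0, so the key equation has no polynomial solution.

none (Gosper's algorithm certifies no s_k)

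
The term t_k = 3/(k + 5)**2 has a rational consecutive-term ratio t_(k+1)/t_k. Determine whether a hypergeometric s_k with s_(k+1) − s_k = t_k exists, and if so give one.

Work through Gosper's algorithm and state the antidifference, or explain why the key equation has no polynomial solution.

Compute t_(k+1)/t_k: get (k + 5)**2/(k + 6)**2.
Factor: A=k**2 + 10*k + 25; B=k**2 + 12*k + 36; C=1.
Solve (k**2 + 10*k + 25)·f(k+1) − (k**2 + 10*k + 25)·f(k) = 1.
From deg A=2, deg B=2, deg C=0: d=0.
f = c0 ⇒ A·f(k+1) − B(k−1)·f(k) − C = -1. The system {-1 = 0} is inconsistent; no antidifference.

not Gosper-summable; s_k does not exist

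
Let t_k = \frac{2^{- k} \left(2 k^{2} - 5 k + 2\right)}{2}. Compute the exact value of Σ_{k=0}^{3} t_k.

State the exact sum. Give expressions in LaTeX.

Σ = 17/16

Ratio r(k) = (2*k**2 - k - 1)/(2*(2*k**2 - 5*k + 2)).
So A=1/2 and B=1, with C=k**2 - 5*k/2 + 1.
Key eq: (1/2)·f(k+1) = (1)·f(k) + (k**2 - 5*k/2 + 1).
deg f ≤ 2 (via 0,0,2).
Match coefficients ⇒ f(k) = -2*k**2 + k - 3.
Then R = B(k−1)f/C = -2*(2*k**2 - k + 3)/((k - 2)*(2*k - 1)), so s_k = R(k)·t_k = (-2*k**2 + k - 3)/2**k.
s_(k+1) − s_k = (2*k**2 - 5*k + 2)/(2*2**k) = t_k.
Telescoping: Σ = s_(4) − s_(0) = -31/16 − (-3) = 17/16.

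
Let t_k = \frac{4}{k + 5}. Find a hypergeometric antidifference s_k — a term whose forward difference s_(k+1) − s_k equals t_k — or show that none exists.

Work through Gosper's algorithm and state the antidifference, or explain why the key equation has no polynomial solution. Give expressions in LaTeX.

not Gosper-summable; s_k does not exist

r(k) = (k + 5)/(k + 6) after simplifying.
Factor: A=k + 5; B=k + 6; C=1.
Solve (k + 5)·f(k+1) − (k + 5)·f(k) = 1.
Degrees (1,1,0) ⇒ d ≤ 0.
Put f(k) = c0: A·f(k+1) − B(k−1)·f(k) − C = -1; need -1 = 0 — inconsistent ⇒ no f, not summable.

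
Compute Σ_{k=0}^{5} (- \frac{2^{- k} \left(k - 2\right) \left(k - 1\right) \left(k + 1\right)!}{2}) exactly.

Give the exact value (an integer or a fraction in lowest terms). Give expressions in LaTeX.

The ratio is k*(k + 2)/(2*(k - 2)).
So A=k/2 + 1 and B=1, with C=k**2 - 3*k + 2.
Need (k/2 + 1)·f(k+1) − (1)·f(k) = k**2 - 3*k + 2.
d = 1 from the (1,0,2) case.
Solving with deg f ≤ 1: f(k) = 2*(k - 4).
So s_k = (B(k−1)f/C)·t_k = (2*(k - 4)/((k - 2)*(k - 1)))·t_k = -(k - 4)*factorial(k + 1)/2**k.
s_(k+1) − s_k = -(k - 2)*(k - 1)*factorial(k + 1)/(2*2**k) = t_k.
Sum = s_(6) − s_(0); s_(6) = -315/2, s_(0) = 4 ⇒ -323/2.

Σ = -323/2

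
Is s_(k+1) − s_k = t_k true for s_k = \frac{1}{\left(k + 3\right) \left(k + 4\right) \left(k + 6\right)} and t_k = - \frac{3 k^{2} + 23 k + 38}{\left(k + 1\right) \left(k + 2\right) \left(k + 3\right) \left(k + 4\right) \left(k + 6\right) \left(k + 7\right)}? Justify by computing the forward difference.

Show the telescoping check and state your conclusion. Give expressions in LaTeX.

Invalid: residual \frac{12 \left(k^{2} + 8 k + 13\right)}{k^{7} + 28 k^{6} + 322 k^{5} + 1960 k^{4} + 6769 k^{3} + 13132 k^{2} + 13068 k + 5040} ≠ 0.

s_(k+1) = 1/((k + 4)*(k + 5)*(k + 7))
s_(k+1) − s_k = ((k + 3)*(k + 6) - (k + 5)*(k + 7))/((k + 3)*(k + 4)*(k + 5)*(k + 6)*(k + 7))
(s_(k+1) − s_k) − t_k = 12*(k**2 + 8*k + 13)/(k**7 + 28*k**6 + 322*k**5 + 1960*k**4 + 6769*k**3 + 13132*k**2 + 13068*k + 5040)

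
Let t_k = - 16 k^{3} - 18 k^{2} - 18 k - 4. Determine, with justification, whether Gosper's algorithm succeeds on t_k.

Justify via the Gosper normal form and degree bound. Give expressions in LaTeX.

Ratio r(k) = (8*k**3 + 33*k**2 + 51*k + 28)/(8*k**3 + 9*k**2 + 9*k + 2).
Normal form (A,B,C) = (1, 1, k**3 + 9*k**2/8 + 9*k/8 + 1/4).
f must satisfy (1)·f(k+1) − (1)·f(k) = k**3 + 9*k**2/8 + 9*k/8 + 1/4.
deg f ≤ 4 (via 0,0,3).
A polynomial solution: f(k) = k*(2*k - 1)*(k**2 + 1)/8.
Then R = B(k−1)f/C = k*(2*k - 1)*(k**2 + 1)/(8*k**3 + 9*k**2 + 9*k + 2), so s_k = R(k)·t_k = 2*k*(-2*k**3 + k**2 - 2*k + 1).
Verify: -16*k**3 - 18*k**2 - 18*k - 4 matches t_k.

Yes. s_k = 2 k \left(- 2 k^{3} + k^{2} - 2 k + 1\right).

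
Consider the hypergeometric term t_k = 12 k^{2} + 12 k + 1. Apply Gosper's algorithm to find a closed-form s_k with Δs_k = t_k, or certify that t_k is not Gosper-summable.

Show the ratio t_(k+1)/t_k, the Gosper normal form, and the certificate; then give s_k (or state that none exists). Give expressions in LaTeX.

s_k = k \left(4 k^{2} - 3\right)

Ratio r(k) = (12*k**2 + 36*k + 25)/(12*k**2 + 12*k + 1).
Factor: A=1; B=1; C=k**2 + k + 1/12.
Set up (1)·f(k+1) − (1)·f(k) − (k**2 + k + 1/12) = 0.
From deg A=0, deg B=0, deg C=2: d=3.
Match coefficients ⇒ f(k) = k*(4*k**2 - 3)/12.
Get s_k = R·t_k = k*(4*k**2 - 3) with R(k) = B(k−1)f(k)/C(k) = k*(4*k**2 - 3)/(12*k**2 + 12*k + 1).
Verify: 12*k**2 + 12*k + 1 matches t_k.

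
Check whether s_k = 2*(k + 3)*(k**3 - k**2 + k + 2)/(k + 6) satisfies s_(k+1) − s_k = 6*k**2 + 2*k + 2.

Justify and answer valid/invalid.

Invalid: residual 12*(-k**3 - 10*k**2 - 3*k - 2)/(k**2 + 13*k + 42) ≠ 0.

s_(k+1) = 2*(k + 4)*(k + (k + 1)**3 - (k + 1)**2 + 3)/(k + 7)
s_(k+1) − s_k = 2*(3*k**4 + 34*k**3 + 80*k**2 + 37*k + 30)/(k**2 + 13*k + 42)
(s_(k+1) − s_k) − t_k = 12*(-k**3 - 10*k**2 - 3*k - 2)/(k**2 + 13*k + 42)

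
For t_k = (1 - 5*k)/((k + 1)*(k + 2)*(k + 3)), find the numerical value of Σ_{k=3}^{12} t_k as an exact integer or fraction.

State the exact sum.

Σ = -223/420

The ratio is (k + 1)*(5*k + 4)/((k + 4)*(5*k - 1)).
Take A(k)=k + 1, B(k)=k + 4, C(k)=k - 1/5.
Key eq: (k + 1)·f(k+1) = (k + 3)·f(k) + (k - 1/5).
Bound: deg f ≤ 2.
Solve for f: f(k) = k*(k - 2)/5 (degree 2 ≤ 2).
So s_k = (B(k−1)f/C)·t_k = (k*(k - 2)*(k + 3)/(5*k - 1))·t_k = k*(2 - k)/((k + 1)*(k + 2)).
Verify: (1 - 5*k)/(k**3 + 6*k**2 + 11*k + 6) matches t_k.
Telescoping: Σ = s_(13) − s_(3) = -143/210 − (-3/20) = -223/420.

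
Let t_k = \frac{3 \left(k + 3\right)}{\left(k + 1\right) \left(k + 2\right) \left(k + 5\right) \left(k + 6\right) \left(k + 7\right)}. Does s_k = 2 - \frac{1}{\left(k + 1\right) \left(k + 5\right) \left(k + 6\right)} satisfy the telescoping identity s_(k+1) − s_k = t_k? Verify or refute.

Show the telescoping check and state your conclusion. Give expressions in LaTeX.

Valid: the claim telescopes to t_k.

s_(k+1) = 2 - 1/((k + 2)*(k + 6)*(k + 7))
s_(k+1) − s_k = 3*(k + 3)/(k**5 + 21*k**4 + 163*k**3 + 567*k**2 + 844*k + 420)
(s_(k+1) − s_k) − t_k = 0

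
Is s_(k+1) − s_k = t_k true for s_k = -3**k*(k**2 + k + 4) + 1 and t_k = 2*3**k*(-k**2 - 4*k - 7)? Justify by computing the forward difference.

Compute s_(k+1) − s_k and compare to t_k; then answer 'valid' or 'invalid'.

valid (s_(k+1) − s_k reduces to t_k)

s_(k+1) = -3*3**k*(k + (k + 1)**2 + 5) + 1
s_(k+1) − s_k = 2*3**k*(-k**2 - 4*k - 7)
(s_(k+1) − s_k) − t_k = 0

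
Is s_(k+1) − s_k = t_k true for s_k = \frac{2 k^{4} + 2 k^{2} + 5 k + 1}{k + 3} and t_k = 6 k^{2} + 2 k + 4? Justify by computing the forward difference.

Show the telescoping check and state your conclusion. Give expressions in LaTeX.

Invalid: residual \frac{2 \left(- 4 k^{3} - 22 k^{2} - 6 k - 11\right)}{k^{2} + 7 k + 12} ≠ 0.

s_(k+1) = (5*k + 2*(k + 1)**4 + 2*(k + 1)**2 + 6)/(k + 4)
s_(k+1) − s_k = 2*(3*k**4 + 18*k**3 + 23*k**2 + 20*k + 13)/(k**2 + 7*k + 12)
(s_(k+1) − s_k) − t_k = 2*(-4*k**3 - 22*k**2 - 6*k - 11)/(k**2 + 7*k + 12)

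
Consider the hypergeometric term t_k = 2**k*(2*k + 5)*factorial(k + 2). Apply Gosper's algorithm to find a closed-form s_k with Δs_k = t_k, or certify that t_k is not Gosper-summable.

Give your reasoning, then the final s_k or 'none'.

s_k = 2**k*factorial(k + 2)

Step 1: r(k) = 2*(k + 3)*(2*k + 7)/(2*k + 5).
So A=2*k + 6 and B=1, with C=k + 5/2.
Need (2*k + 6)·f(k+1) − (1)·f(k) = k + 5/2.
deg f ≤ 0 (via 1,0,1).
Match coefficients ⇒ f(k) = 1/2.
Then R = B(k−1)f/C = 1/(2*k + 5), so s_k = R(k)·t_k = 2**k*factorial(k + 2).
Check: Δs_k = 2**k*(2*k + 5)*factorial(k + 2). ✓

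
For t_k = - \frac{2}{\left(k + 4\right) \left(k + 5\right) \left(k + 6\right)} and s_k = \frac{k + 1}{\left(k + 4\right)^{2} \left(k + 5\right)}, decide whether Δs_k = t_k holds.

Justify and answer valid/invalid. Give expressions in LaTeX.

s_(k+1) = (k + 2)/((k + 5)**2*(k + 6))
s_(k+1) − s_k = (-(k + 1)*(k + 5)*(k + 6) + (k + 2)*(k + 4)**2)/((k + 4)**2*(k + 5)**2*(k + 6))
(s_(k+1) − s_k) − t_k = 3*(3*k + 14)/(k**5 + 24*k**4 + 229*k**3 + 1086*k**2 + 2560*k + 2400)

Invalid: residual \frac{3 \left(3 k + 14\right)}{k^{5} + 24 k^{4} + 229 k^{3} + 1086 k^{2} + 2560 k + 2400} ≠ 0.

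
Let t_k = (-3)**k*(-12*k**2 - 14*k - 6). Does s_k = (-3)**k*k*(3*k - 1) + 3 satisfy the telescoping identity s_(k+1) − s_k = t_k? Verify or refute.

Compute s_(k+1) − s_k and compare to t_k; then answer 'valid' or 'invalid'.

s_(k+1) = -3*(-3)**k*(k + 1)*(3*k + 2) + 3
s_(k+1) − s_k = (-3)**k*(-12*k**2 - 14*k - 6)
(s_(k+1) − s_k) − t_k = 0

valid (s_(k+1) − s_k reduces to t_k)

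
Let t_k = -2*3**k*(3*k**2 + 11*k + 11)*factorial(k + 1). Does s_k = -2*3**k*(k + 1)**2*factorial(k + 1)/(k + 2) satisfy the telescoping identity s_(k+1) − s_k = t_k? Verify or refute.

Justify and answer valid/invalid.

s_(k+1) = -6*3**k*(k + 2)**2*factorial(k + 2)/(k + 3)
s_(k+1) − s_k = -2*3**k*(3*k**4 + 23*k**3 + 67*k**2 + 89*k + 45)*factorial(k + 1)/((k + 2)*(k + 3))
(s_(k+1) − s_k) − t_k = 2*3**k*(3*k**3 + 17*k**2 + 32*k + 21)*factorial(k + 1)/((k + 2)*(k + 3))

Invalid: residual 2*3**k*(3*k**3 + 17*k**2 + 32*k + 21)*factorial(k + 1)/((k + 2)*(k + 3)) ≠ 0.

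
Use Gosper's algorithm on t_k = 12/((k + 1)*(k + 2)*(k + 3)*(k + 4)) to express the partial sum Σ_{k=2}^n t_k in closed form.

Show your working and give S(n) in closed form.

S(n) = (n**3 + 9*n**2 + 26*n - 36)/(15*(n**3 + 9*n**2 + 26*n + 24))

Compute t_(k+1)/t_k: get (k + 1)/(k + 5).
Take A(k)=k + 1, B(k)=k + 5, C(k)=1.
Solve (k + 1)·f(k+1) − (k + 4)·f(k) = 1.
Bound: deg f ≤ 3.
Solving with deg f ≤ 3: f(k) = k*(k**2 + 6*k + 11)/18.
Get s_k = R·t_k = 2*k*(k**2 + 6*k + 11)/(3*(k + 1)*(k + 2)*(k + 3)) with R(k) = B(k−1)f(k)/C(k) = k*(k + 4)*(k**2 + 6*k + 11)/18.
s_(k+1) − s_k = 12/(k**4 + 10*k**3 + 35*k**2 + 50*k + 24) = t_k.
Telescope: S(n) = s_(n+1) − s_(2) = 2*(n**3 + 9*n**2 + 26*n + 18)/(3*(n**3 + 9*n**2 + 26*n + 24)) − (3/5) = (n**3 + 9*n**2 + 26*n - 36)/(15*(n**3 + 9*n**2 + 26*n + 24)).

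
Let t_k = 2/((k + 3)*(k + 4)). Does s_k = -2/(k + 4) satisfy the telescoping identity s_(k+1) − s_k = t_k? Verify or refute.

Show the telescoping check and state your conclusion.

s_(k+1) = -2/(k + 5)
s_(k+1) − s_k = 2/((k + 4)*(k + 5))
(s_(k+1) − s_k) − t_k = -4/(k**3 + 12*k**2 + 47*k + 60)

Invalid: residual -4/(k**3 + 12*k**2 + 47*k + 60) ≠ 0.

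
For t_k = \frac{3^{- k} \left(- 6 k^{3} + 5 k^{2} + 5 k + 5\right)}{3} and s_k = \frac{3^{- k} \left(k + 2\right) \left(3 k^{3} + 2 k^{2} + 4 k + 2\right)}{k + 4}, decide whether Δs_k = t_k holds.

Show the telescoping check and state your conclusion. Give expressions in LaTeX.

s_(k+1) = (3*k**4 + 20*k**3 + 50*k**2 + 62*k + 33)/(3*3**k*(k + 5))
s_(k+1) − s_k = (-6*k**5 - 37*k**4 - 14*k**3 + 112*k**2 + 119*k + 72)/(3*3**k*(k**2 + 9*k + 20))
(s_(k+1) − s_k) − t_k = 2*(6*k**4 + 28*k**3 - 19*k**2 - 13*k - 14)/(3*3**k*(k**2 + 9*k + 20))

Invalid: residual \frac{2 \cdot 3^{- k} \left(6 k^{4} + 28 k^{3} - 19 k^{2} - 13 k - 14\right)}{3 \left(k^{2} + 9 k + 20\right)} ≠ 0.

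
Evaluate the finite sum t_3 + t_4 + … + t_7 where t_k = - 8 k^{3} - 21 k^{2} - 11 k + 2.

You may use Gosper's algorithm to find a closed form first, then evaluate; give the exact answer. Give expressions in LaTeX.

r(k) = (8*k**3 + 45*k**2 + 77*k + 38)/(8*k**3 + 21*k**2 + 11*k - 2) after simplifying.
A = 1, B = 1, C = k**3 + 21*k**2/8 + 11*k/8 - 1/4.
Key eq: (1)·f(k+1) = (1)·f(k) + (k**3 + 21*k**2/8 + 11*k/8 - 1/4).
d = 4 from the (0,0,3) case.
Solve for f: f(k) = k*(k + 1)*(2*k**2 + k - 4)/8 (degree 4 ≤ 4).
Then R = B(k−1)f/C = k*(2*k**2 + k - 4)/(8*k**2 + 13*k - 2), so s_k = R(k)·t_k = k*(-2*k**3 - 3*k**2 + 3*k + 4).
Check: Δs_k = -8*k**3 - 21*k**2 - 11*k + 2. ✓
Σ_(k=3)^(7) t_k = s_(8) − s_(3) = -9504 − (-204) = -9300.

Σ = -9300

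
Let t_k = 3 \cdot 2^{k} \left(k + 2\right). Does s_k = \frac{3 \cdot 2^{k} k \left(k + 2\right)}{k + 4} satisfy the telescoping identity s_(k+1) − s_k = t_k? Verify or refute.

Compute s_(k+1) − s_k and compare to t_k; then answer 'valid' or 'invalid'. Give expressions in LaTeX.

s_(k+1) = 6*2**k*(k + 1)*(k + 3)/(k + 5)
s_(k+1) − s_k = 3*2**k*(k**3 + 9*k**2 + 28*k + 24)/(k**2 + 9*k + 20)
(s_(k+1) − s_k) − t_k = 6*2**k*(-k**2 - 5*k - 8)/(k**2 + 9*k + 20)

Invalid: residual \frac{6 \cdot 2^{k} \left(- k^{2} - 5 k - 8\right)}{k^{2} + 9 k + 20} ≠ 0.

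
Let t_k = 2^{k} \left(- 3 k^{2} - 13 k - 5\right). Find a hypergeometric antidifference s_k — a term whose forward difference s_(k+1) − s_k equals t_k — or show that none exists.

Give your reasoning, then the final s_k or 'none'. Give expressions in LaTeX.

Step 1: r(k) = 2*(3*k**2 + 19*k + 21)/(3*k**2 + 13*k + 5).
Take A(k)=2, B(k)=1, C(k)=k**2 + 13*k/3 + 5/3.
Solve (2)·f(k+1) − (1)·f(k) = k**2 + 13*k/3 + 5/3.
From deg A=0, deg B=0, deg C=2: d=2.
A polynomial solution: f(k) = (3*k**2 + k - 3)/3.
So s_k = (B(k−1)f/C)·t_k = ((3*k**2 + k - 3)/(3*k**2 + 13*k + 5))·t_k = 2**k*(-3*k**2 - k + 3).
Check: Δs_k = 2**k*(-3*k**2 - 13*k - 5). ✓

s_k = 2^{k} \left(- 3 k^{2} - k + 3\right)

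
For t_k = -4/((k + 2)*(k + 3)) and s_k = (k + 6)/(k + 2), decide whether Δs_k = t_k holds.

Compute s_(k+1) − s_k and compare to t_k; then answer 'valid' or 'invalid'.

valid (s_(k+1) − s_k reduces to t_k)

s_(k+1) = (k + 7)/(k + 3)
s_(k+1) − s_k = -4/(k**2 + 5*k + 6)
(s_(k+1) − s_k) − t_k = 0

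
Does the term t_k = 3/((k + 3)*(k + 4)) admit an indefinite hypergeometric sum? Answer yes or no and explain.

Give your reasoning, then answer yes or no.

Yes. s_k = k/(k + 3).

Ratio r(k) = (k + 3)/(k + 5).
Factor: A=k + 3; B=k + 5; C=1.
Key eq: (k + 3)·f(k+1) = (k + 4)·f(k) + (1).
From deg A=1, deg B=1, deg C=0: d=1.
A polynomial solution: f(k) = k/3.
Get s_k = R·t_k = k/(k + 3) with R(k) = B(k−1)f(k)/C(k) = k*(k + 4)/3.
Δs = 3/(k**2 + 7*k + 12), as required.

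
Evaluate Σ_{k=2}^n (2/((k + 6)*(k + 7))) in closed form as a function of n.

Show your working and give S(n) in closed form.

t_(k+1)/t_k = (k + 6)/(k + 8).
Normal form (A,B,C) = (k + 6, k + 8, 1).
Set up (k + 6)·f(k+1) − (k + 7)·f(k) − (1) = 0.
From deg A=1, deg B=1, deg C=0: d=1.
Solve for f: f(k) = k/6 (degree 1 ≤ 1).
R(k) = B(k−1)·f(k)/C(k) = k*(k + 7)/6; s_k = R·t_k = k/(3*(k + 6)).
Δs = 2/(k**2 + 13*k + 42), as required.
Evaluate: s_(n+1) = (n + 1)/(3*(n + 7)); subtract s_(2) = 1/12 ⇒ S(n) = (n - 1)/(4*(n + 7)).

S(n) = (n - 1)/(4*(n + 7))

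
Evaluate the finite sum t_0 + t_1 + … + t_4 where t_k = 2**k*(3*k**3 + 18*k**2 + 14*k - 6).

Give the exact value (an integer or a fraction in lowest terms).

Σ = 11236

Step 1: r(k) = 2*(3*k**3 + 27*k**2 + 59*k + 29)/(3*k**3 + 18*k**2 + 14*k - 6).
Normal form (A,B,C) = (2, 1, k**3 + 6*k**2 + 14*k/3 - 2).
f must satisfy (2)·f(k+1) − (1)·f(k) = k**3 + 6*k**2 + 14*k/3 - 2.
deg f ≤ 3 (via 0,0,3).
Solving with deg f ≤ 3: f(k) = (3*k**3 - 4*k - 4)/3.
So s_k = (B(k−1)f/C)·t_k = ((3*k**3 - 4*k - 4)/(3*k**3 + 18*k**2 + 14*k - 6))·t_k = 2**k*(3*k**3 - 4*k - 4).
Verify: 2**k*(3*k**3 + 18*k**2 + 14*k - 6) matches t_k.
Evaluate s at k=5 and k=0: 11232 and -4; difference 11236.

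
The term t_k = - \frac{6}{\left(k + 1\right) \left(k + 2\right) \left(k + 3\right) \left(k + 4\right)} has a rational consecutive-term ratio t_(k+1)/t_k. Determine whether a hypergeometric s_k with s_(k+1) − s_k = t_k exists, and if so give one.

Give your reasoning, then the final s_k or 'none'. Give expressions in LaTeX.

s_k = \frac{k \left(- k^{2} - 6 k - 11\right)}{3 \left(k + 1\right) \left(k + 2\right) \left(k + 3\right)}

Compute t_(k+1)/t_k: get (k + 1)/(k + 5).
Factor: A=k + 1; B=k + 5; C=1.
Key eq: (k + 1)·f(k+1) = (k + 4)·f(k) + (1).
deg f ≤ 3 (via 1,1,0).
Match coefficients ⇒ f(k) = k*(k**2 + 6*k + 11)/18.
Then R = B(k−1)f/C = k*(k + 4)*(k**2 + 6*k + 11)/18, so s_k = R(k)·t_k = k*(-k**2 - 6*k - 11)/(3*(k + 1)*(k + 2)*(k + 3)).
s_(k+1) − s_k = -6/(k**4 + 10*k**3 + 35*k**2 + 50*k + 24) = t_k.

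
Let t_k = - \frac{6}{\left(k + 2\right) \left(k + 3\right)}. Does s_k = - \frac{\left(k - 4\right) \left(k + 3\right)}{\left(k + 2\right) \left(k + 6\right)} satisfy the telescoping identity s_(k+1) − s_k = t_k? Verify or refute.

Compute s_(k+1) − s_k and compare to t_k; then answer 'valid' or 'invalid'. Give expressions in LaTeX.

s_(k+1) = -(k - 3)*(k + 4)/((k + 3)*(k + 7))
s_(k+1) − s_k = 3*(-3*k**2 - 19*k - 36)/(k**4 + 18*k**3 + 113*k**2 + 288*k + 252)
(s_(k+1) − s_k) − t_k = 3*(-k**2 + 7*k + 48)/(k**4 + 18*k**3 + 113*k**2 + 288*k + 252)

Invalid: residual \frac{3 \left(- k^{2} + 7 k + 48\right)}{k^{4} + 18 k^{3} + 113 k^{2} + 288 k + 252} ≠ 0.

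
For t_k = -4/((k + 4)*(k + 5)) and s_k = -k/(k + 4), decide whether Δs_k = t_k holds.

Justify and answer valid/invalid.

Valid — Δs_k = t_k.

s_(k+1) = (-k - 1)/(k + 5)
s_(k+1) − s_k = -4/(k**2 + 9*k + 20)
(s_(k+1) − s_k) − t_k = 0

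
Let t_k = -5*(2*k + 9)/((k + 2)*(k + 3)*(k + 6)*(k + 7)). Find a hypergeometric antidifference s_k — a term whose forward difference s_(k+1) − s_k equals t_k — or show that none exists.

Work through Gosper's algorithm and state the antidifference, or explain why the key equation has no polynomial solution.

s_k = 5*k*(-k - 8)/(12*(k**2 + 8*k + 12))

r(k) = (k + 2)*(k + 6)*(2*k + 11)/((k + 4)*(k + 8)*(2*k + 9)) after simplifying.
Normal form (A,B,C) = (k + 2, k + 8, k**3 + 27*k**2/2 + 121*k/2 + 90).
Need (k + 2)·f(k+1) − (k + 7)·f(k) = k**3 + 27*k**2/2 + 121*k/2 + 90.
Bound: deg f ≤ 5.
A polynomial solution: f(k) = k*(k + 3)*(k + 4)*(k + 5)*(k + 8)/24.
Certificate R = B(k−1)f/C = k*(k + 3)*(k + 7)*(k + 8)/(12*(2*k + 9)) gives s_k = 5*k*(-k - 8)/(12*(k**2 + 8*k + 12)).
Verify: 5*(-2*k - 9)/(k**4 + 18*k**3 + 113*k**2 + 288*k + 252) matches t_k.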